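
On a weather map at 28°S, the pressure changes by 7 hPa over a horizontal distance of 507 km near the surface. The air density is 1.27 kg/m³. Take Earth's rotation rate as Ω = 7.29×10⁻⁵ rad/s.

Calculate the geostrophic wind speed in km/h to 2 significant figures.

Coriolis parameter at 28°S:
f = 2Ω sin φ = 2 × 7.29×10⁻⁵ × sin 28° = 6.84×10⁻⁵ s⁻¹
Pressure gradient: |∂P/∂n| = 700 Pa / 507000 m = 1.38×10⁻³ Pa/m
Geostrophic balance (pressure-gradient force = Coriolis force):
V_g = (1/(fρ)) |∂P/∂n| = 1.38×10⁻³ / (6.84×10⁻⁵ × 1.27) = 15.9 m/s
Converting: 15.9 m/s × 3.6 = 57 km/h

57 km/h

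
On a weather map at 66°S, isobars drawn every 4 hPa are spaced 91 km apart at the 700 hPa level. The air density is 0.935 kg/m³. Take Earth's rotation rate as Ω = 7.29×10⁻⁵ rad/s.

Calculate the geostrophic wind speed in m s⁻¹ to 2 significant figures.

Coriolis parameter at 66°S:
f = 2Ω sin φ = 2 × 7.29×10⁻⁵ × sin 66° = 1.33×10⁻⁴ s⁻¹
Pressure gradient: |∂P/∂n| = 400 Pa / 91000 m = 4.40×10⁻³ Pa/m
Geostrophic balance (pressure-gradient force = Coriolis force):
V_g = (1/(fρ)) |∂P/∂n| = 4.40×10⁻³ / (1.33×10⁻⁴ × 0.935) = 35.3 m/s

35 m s⁻¹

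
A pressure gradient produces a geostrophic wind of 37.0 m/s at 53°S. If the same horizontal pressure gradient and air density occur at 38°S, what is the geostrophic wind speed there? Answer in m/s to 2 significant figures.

With the same pressure gradient and density, V_g ∝ 1/f ∝ 1/sin φ.
V₂ = V₁ · sin φ₁ / sin φ₂ = 37.0 × sin 53° / sin 38°
V₂ = 37.0 × 0.7986/0.6157 = 48 m/s

48 m/s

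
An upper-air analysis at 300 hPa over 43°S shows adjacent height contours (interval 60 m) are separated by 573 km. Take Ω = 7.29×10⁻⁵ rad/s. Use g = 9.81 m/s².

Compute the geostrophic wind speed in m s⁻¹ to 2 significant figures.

10 m s⁻¹

Coriolis parameter at 43°S:
f = 2Ω sin φ = 2 × 7.29×10⁻⁵ × sin 43° = 9.94×10⁻⁵ s⁻¹
Height gradient: |∂Z/∂n| = 60 m / 573000 m = 1.05×10⁻⁴
On a pressure surface, geostrophic balance gives V_g = (g/f)|∂Z/∂n|:
V_g = 9.81 × 1.05×10⁻⁴ / 9.94×10⁻⁵ = 10.3 m/s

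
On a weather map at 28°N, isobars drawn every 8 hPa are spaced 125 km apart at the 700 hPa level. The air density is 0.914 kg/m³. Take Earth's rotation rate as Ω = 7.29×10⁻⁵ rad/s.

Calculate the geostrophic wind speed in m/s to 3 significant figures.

Coriolis parameter at 28°N:
f = 2Ω sin φ = 2 × 7.29×10⁻⁵ × sin 28° = 6.84×10⁻⁵ s⁻¹
Pressure gradient: |∂P/∂n| = 800 Pa / 125000 m = 6.40×10⁻³ Pa/m
Geostrophic balance (pressure-gradient force = Coriolis force):
V_g = (1/(fρ)) |∂P/∂n| = 6.40×10⁻³ / (6.84×10⁻⁵ × 0.914) = 102 m/s

102 m/s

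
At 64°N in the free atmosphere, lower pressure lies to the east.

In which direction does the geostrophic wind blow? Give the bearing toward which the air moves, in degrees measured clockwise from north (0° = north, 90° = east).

The pressure-gradient force points toward the east (bearing 090°).
Geostrophic balance: in the Northern Hemisphere the Coriolis force deflects motion to the right, so the geostrophic wind blows 90° to the right of the pressure-gradient force (low pressure on the left).
Rotating 090° by 90° clockwise gives 180° — the wind blows toward the south.

180°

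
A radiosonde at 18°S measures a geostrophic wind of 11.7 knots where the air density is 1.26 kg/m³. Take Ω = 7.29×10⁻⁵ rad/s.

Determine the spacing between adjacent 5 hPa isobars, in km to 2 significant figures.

1500 km

Coriolis parameter at 18°S:
f = 2Ω sin φ = 2 × 7.29×10⁻⁵ × sin 18° = 4.51×10⁻⁵ s⁻¹
Wind speed in SI: 11.7 knots = 6.02 m/s
Geostrophic balance rearranged: |∂P/∂n| = f ρ V_g
|∂P/∂n| = 4.51×10⁻⁵ × 1.26 × 6.02 = 3.42×10⁻⁴ Pa/m
Isobar spacing: Δn = ΔP/|∂P/∂n| = 500 Pa / 3.42×10⁻⁴ Pa/m = 1463308 m ≈ 1500 km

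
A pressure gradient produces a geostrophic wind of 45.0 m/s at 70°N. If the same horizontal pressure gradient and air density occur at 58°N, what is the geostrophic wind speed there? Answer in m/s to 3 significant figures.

49.9 m/s

With the same pressure gradient and density, V_g ∝ 1/f ∝ 1/sin φ.
V₂ = V₁ · sin φ₁ / sin φ₂ = 45.0 × sin 70° / sin 58°
V₂ = 45.0 × 0.9397/0.8480 = 49.9 m/s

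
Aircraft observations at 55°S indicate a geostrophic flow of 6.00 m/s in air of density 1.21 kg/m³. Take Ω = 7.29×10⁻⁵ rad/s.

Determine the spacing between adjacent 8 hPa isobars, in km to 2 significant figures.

920 km

Coriolis parameter at 55°S:
f = 2Ω sin φ = 2 × 7.29×10⁻⁵ × sin 55° = 1.19×10⁻⁴ s⁻¹
Geostrophic balance rearranged: |∂P/∂n| = f ρ V_g
|∂P/∂n| = 1.19×10⁻⁴ × 1.21 × 6.00 = 8.67×10⁻⁴ Pa/m
Isobar spacing: Δn = ΔP/|∂P/∂n| = 800 Pa / 8.67×10⁻⁴ Pa/m = 922638 m ≈ 920 km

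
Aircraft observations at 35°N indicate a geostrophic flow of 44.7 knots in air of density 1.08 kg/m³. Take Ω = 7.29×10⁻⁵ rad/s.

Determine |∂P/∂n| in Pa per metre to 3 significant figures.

Coriolis parameter at 35°N:
f = 2Ω sin φ = 2 × 7.29×10⁻⁵ × sin 35° = 8.36×10⁻⁵ s⁻¹
Wind speed in SI: 44.7 knots = 23.0 m/s
Geostrophic balance rearranged: |∂P/∂n| = f ρ V_g
|∂P/∂n| = 8.36×10⁻⁵ × 1.08 × 23.0 = 2.08×10⁻³ Pa/m

2.08×10⁻³ Pa/m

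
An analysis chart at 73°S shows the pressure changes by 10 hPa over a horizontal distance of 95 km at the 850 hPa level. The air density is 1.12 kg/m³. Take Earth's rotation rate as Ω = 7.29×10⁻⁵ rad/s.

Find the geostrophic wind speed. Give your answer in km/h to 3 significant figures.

243 km/h

Coriolis parameter at 73°S:
f = 2Ω sin φ = 2 × 7.29×10⁻⁵ × sin 73° = 1.39×10⁻⁴ s⁻¹
Pressure gradient: |∂P/∂n| = 1000 Pa / 95000 m = 1.05×10⁻² Pa/m
Geostrophic balance (pressure-gradient force = Coriolis force):
V_g = (1/(fρ)) |∂P/∂n| = 1.05×10⁻² / (1.39×10⁻⁴ × 1.12) = 67.4 m/s
Converting: 67.4 m/s × 3.6 = 243 km/h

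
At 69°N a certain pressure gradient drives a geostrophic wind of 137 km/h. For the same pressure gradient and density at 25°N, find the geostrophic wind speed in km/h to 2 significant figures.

With the same pressure gradient and density, V_g ∝ 1/f ∝ 1/sin φ.
V₂ = V₁ · sin φ₁ / sin φ₂ = 137 × sin 69° / sin 25°
V₂ = 137 × 0.9336/0.4226 = 300 km/h

300 km/h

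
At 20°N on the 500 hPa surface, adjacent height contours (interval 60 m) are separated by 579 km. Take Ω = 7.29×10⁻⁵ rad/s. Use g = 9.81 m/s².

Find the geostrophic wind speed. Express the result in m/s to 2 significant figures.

Coriolis parameter at 20°N:
f = 2Ω sin φ = 2 × 7.29×10⁻⁵ × sin 20° = 4.99×10⁻⁵ s⁻¹
Height gradient: |∂Z/∂n| = 60 m / 579000 m = 1.04×10⁻⁴
On a pressure surface, geostrophic balance gives V_g = (g/f)|∂Z/∂n|:
V_g = 9.81 × 1.04×10⁻⁴ / 4.99×10⁻⁵ = 20.4 m/s

20 m/s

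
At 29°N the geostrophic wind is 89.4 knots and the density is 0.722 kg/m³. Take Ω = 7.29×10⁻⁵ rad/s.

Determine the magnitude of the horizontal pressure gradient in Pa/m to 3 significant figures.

Coriolis parameter at 29°N:
f = 2Ω sin φ = 2 × 7.29×10⁻⁵ × sin 29° = 7.07×10⁻⁵ s⁻¹
Wind speed in SI: 89.4 knots = 46.0 m/s
Geostrophic balance rearranged: |∂P/∂n| = f ρ V_g
|∂P/∂n| = 7.07×10⁻⁵ × 0.722 × 46.0 = 2.35×10⁻³ Pa/m

2.35×10⁻³ Pa/m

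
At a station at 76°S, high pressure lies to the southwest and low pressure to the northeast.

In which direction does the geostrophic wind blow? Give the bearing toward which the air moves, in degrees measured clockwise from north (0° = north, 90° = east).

The pressure-gradient force points toward the northeast (bearing 045°).
Geostrophic balance: in the Southern Hemisphere the Coriolis force deflects motion to the left, so the geostrophic wind blows 90° to the left of the pressure-gradient force (low pressure on the right).
Rotating 045° by 90° counterclockwise gives 315° — the wind blows toward the northwest.

315°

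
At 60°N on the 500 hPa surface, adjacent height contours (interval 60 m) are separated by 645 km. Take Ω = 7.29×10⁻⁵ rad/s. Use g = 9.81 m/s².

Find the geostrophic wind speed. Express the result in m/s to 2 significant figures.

Coriolis parameter at 60°N:
f = 2Ω sin φ = 2 × 7.29×10⁻⁵ × sin 60° = 1.26×10⁻⁴ s⁻¹
Height gradient: |∂Z/∂n| = 60 m / 645000 m = 9.30×10⁻⁵
On a pressure surface, geostrophic balance gives V_g = (g/f)|∂Z/∂n|:
V_g = 9.81 × 9.30×10⁻⁵ / 1.26×10⁻⁴ = 7.23 m/s

7.2 m/s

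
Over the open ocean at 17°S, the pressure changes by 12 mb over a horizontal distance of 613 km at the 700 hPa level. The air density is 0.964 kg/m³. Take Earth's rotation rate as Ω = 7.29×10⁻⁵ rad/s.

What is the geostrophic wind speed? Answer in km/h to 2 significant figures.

170 km/h

Coriolis parameter at 17°S:
f = 2Ω sin φ = 2 × 7.29×10⁻⁵ × sin 17° = 4.26×10⁻⁵ s⁻¹
Pressure gradient: |∂P/∂n| = 1200 Pa / 613000 m = 1.96×10⁻³ Pa/m
Geostrophic balance (pressure-gradient force = Coriolis force):
V_g = (1/(fρ)) |∂P/∂n| = 1.96×10⁻³ / (4.26×10⁻⁵ × 0.964) = 47.6 m/s
Converting: 47.6 m/s × 3.6 = 170 km/h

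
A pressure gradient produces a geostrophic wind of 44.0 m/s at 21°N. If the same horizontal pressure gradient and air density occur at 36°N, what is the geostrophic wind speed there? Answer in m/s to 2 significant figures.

With the same pressure gradient and density, V_g ∝ 1/f ∝ 1/sin φ.
V₂ = V₁ · sin φ₁ / sin φ₂ = 44.0 × sin 21° / sin 36°
V₂ = 44.0 × 0.3584/0.5878 = 27 m/s

27 m/s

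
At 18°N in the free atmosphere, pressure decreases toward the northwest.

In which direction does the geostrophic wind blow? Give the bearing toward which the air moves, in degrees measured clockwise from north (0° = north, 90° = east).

The pressure-gradient force points toward the northwest (bearing 315°).
Geostrophic balance: in the Northern Hemisphere the Coriolis force deflects motion to the right, so the geostrophic wind blows 90° to the right of the pressure-gradient force (low pressure on the left).
Rotating 315° by 90° clockwise gives 045° — the wind blows toward the northeast.

045°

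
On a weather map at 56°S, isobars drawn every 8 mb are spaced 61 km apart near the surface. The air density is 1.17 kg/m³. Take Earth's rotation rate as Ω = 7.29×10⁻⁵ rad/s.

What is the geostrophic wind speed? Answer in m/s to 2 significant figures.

Coriolis parameter at 56°S:
f = 2Ω sin φ = 2 × 7.29×10⁻⁵ × sin 56° = 1.21×10⁻⁴ s⁻¹
Pressure gradient: |∂P/∂n| = 800 Pa / 61000 m = 1.31×10⁻² Pa/m
Geostrophic balance (pressure-gradient force = Coriolis force):
V_g = (1/(fρ)) |∂P/∂n| = 1.31×10⁻² / (1.21×10⁻⁴ × 1.17) = 92.7 m/s

93 m/s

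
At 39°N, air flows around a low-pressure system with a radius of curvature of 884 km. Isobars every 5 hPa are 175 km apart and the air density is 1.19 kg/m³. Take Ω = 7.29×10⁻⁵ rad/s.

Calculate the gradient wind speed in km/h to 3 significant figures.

Coriolis parameter at 39°N:
f = 2Ω sin φ = 2 × 7.29×10⁻⁵ × sin 39° = 9.18×10⁻⁵ s⁻¹
Pressure gradient: |∂P/∂n| = 500 Pa / 175000 m = 2.86×10⁻³ Pa/m
Geostrophic speed: V_g = |∂P/∂n|/(fρ) = 2.86×10⁻³/(9.18×10⁻⁵ × 1.19) = 26.2 m/s
Around a low, centrifugal force acts outward with Coriolis, so pressure-gradient force balances both:
(1/ρ)|∂P/∂n| = fV + V²/R  →  V² + fR·V − fR·V_g = 0
With fR = 9.18×10⁻⁵ × 884×10³ m = 81.1 m/s:
V = [−fR + √((fR)² + 4 fR V_g)]/2 = [−81.1 + √(81.1² + 4×81.1×26.2)]/2 = 20.8 m/s
Subgeostrophic (V < V_g = 26.2 m/s), as expected around a low.
Converting: 20.8 m/s × 3.6 = 75.0 km/h

75.0 km/h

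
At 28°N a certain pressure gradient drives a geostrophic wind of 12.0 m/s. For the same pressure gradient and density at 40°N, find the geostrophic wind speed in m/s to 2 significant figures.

With the same pressure gradient and density, V_g ∝ 1/f ∝ 1/sin φ.
V₂ = V₁ · sin φ₁ / sin φ₂ = 12.0 × sin 28° / sin 40°
V₂ = 12.0 × 0.4695/0.6428 = 8.8 m/s

8.8 m/s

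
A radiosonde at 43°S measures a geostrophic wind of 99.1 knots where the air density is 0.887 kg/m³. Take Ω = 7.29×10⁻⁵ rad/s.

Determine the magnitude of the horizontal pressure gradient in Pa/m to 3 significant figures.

4.50×10⁻³ Pa/m

Coriolis parameter at 43°S:
f = 2Ω sin φ = 2 × 7.29×10⁻⁵ × sin 43° = 9.94×10⁻⁵ s⁻¹
Wind speed in SI: 99.1 knots = 51.0 m/s
Geostrophic balance rearranged: |∂P/∂n| = f ρ V_g
|∂P/∂n| = 9.94×10⁻⁵ × 0.887 × 51.0 = 4.50×10⁻³ Pa/m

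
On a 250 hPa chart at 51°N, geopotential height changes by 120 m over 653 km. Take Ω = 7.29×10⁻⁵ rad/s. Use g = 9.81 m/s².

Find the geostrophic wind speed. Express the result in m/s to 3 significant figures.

15.9 m/s

Coriolis parameter at 51°N:
f = 2Ω sin φ = 2 × 7.29×10⁻⁵ × sin 51° = 1.13×10⁻⁴ s⁻¹
Height gradient: |∂Z/∂n| = 120 m / 653000 m = 1.84×10⁻⁴
On a pressure surface, geostrophic balance gives V_g = (g/f)|∂Z/∂n|:
V_g = 9.81 × 1.84×10⁻⁴ / 1.13×10⁻⁴ = 15.9 m/s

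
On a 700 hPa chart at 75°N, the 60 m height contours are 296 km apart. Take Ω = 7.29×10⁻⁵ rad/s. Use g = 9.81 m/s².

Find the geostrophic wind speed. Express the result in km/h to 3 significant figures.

Coriolis parameter at 75°N:
f = 2Ω sin φ = 2 × 7.29×10⁻⁵ × sin 75° = 1.41×10⁻⁴ s⁻¹
Height gradient: |∂Z/∂n| = 60 m / 296000 m = 2.03×10⁻⁴
On a pressure surface, geostrophic balance gives V_g = (g/f)|∂Z/∂n|:
V_g = 9.81 × 2.03×10⁻⁴ / 1.41×10⁻⁴ = 14.1 m/s
Converting: 14.1 m/s × 3.6 = 50.8 km/h

50.8 km/h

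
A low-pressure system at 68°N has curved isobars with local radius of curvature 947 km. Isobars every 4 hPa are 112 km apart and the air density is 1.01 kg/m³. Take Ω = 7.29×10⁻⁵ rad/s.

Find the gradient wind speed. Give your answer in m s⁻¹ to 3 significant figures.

22.3 m s⁻¹

Coriolis parameter at 68°N:
f = 2Ω sin φ = 2 × 7.29×10⁻⁵ × sin 68° = 1.35×10⁻⁴ s⁻¹
Pressure gradient: |∂P/∂n| = 400 Pa / 112000 m = 3.57×10⁻³ Pa/m
Geostrophic speed: V_g = |∂P/∂n|/(fρ) = 3.57×10⁻³/(1.35×10⁻⁴ × 1.01) = 26.2 m/s
Around a low, centrifugal force acts outward with Coriolis, so pressure-gradient force balances both:
(1/ρ)|∂P/∂n| = fV + V²/R  →  V² + fR·V − fR·V_g = 0
With fR = 1.35×10⁻⁴ × 947×10³ m = 128 m/s:
V = [−fR + √((fR)² + 4 fR V_g)]/2 = [−128 + √(128² + 4×128×26.2)]/2 = 22.3 m/s
Subgeostrophic (V < V_g = 26.2 m/s), as expected around a low.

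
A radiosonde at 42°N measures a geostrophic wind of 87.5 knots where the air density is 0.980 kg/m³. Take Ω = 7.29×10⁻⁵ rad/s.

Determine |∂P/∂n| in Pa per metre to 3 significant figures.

4.30×10⁻³ Pa/m

Coriolis parameter at 42°N:
f = 2Ω sin φ = 2 × 7.29×10⁻⁵ × sin 42° = 9.76×10⁻⁵ s⁻¹
Wind speed in SI: 87.5 knots = 45.0 m/s
Geostrophic balance rearranged: |∂P/∂n| = f ρ V_g
|∂P/∂n| = 9.76×10⁻⁵ × 0.980 × 45.0 = 4.30×10⁻³ Pa/m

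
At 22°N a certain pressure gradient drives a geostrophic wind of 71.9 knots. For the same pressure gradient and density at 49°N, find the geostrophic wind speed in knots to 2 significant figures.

36 knots

With the same pressure gradient and density, V_g ∝ 1/f ∝ 1/sin φ.
V₂ = V₁ · sin φ₁ / sin φ₂ = 71.9 × sin 22° / sin 49°
V₂ = 71.9 × 0.3746/0.7547 = 36 knots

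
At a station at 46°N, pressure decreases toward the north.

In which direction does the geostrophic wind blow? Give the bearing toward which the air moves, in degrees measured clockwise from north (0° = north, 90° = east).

090°

The pressure-gradient force points toward the north (bearing 000°).
Geostrophic balance: in the Northern Hemisphere the Coriolis force deflects motion to the right, so the geostrophic wind blows 90° to the right of the pressure-gradient force (low pressure on the left).
Rotating 000° by 90° clockwise gives 090° — the wind blows toward the east.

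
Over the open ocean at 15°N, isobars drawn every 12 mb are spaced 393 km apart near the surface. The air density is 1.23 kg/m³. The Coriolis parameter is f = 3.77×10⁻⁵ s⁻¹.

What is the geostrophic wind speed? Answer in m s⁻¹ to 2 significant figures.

66 m s⁻¹

Pressure gradient: |∂P/∂n| = 1200 Pa / 393000 m = 3.05×10⁻³ Pa/m
Geostrophic balance (pressure-gradient force = Coriolis force):
V_g = (1/(fρ)) |∂P/∂n| = 3.05×10⁻³ / (3.77×10⁻⁵ × 1.23) = 65.8 m/s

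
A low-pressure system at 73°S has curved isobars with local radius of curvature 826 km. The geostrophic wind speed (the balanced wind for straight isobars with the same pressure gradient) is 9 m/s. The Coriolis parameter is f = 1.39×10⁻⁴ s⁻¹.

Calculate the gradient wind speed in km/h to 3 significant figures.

Around a low, centrifugal force acts outward with Coriolis, so pressure-gradient force balances both:
(1/ρ)|∂P/∂n| = fV + V²/R  →  V² + fR·V − fR·V_g = 0
With fR = 1.39×10⁻⁴ × 826×10³ m = 115 m/s:
V = [−fR + √((fR)² + 4 fR V_g)]/2 = [−115 + √(115² + 4×115×9)]/2 = 8.39 m/s
Subgeostrophic (V < V_g = 9 m/s), as expected around a low.
Converting: 8.39 m/s × 3.6 = 30.2 km/h

30.2 km/h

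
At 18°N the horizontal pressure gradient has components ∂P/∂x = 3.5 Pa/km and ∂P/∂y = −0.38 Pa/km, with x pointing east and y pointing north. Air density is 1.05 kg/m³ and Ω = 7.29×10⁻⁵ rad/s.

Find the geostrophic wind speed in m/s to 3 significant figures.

74.4 m/s

Coriolis parameter at 18°N:
f = 2Ω sin φ = 2 × 7.29×10⁻⁵ × sin 18° = 4.51×10⁻⁵ s⁻¹
Component geostrophic relations (x east, y north):
u_g = −(1/(fρ)) ∂P/∂y,  v_g = (1/(fρ)) ∂P/∂x
u_g = −(−0.38×10⁻³)/(4.51×10⁻⁵ × 1.05) = 8.03 m/s;  v_g = (3.5×10⁻³)/(4.51×10⁻⁵ × 1.05) = 74.0 m/s
|V_g| = √(u_g² + v_g²) = 74.4 m/s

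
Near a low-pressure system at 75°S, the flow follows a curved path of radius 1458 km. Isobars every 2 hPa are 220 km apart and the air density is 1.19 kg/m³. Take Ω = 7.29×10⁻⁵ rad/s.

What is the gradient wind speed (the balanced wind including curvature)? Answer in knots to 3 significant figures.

10.3 knots

Coriolis parameter at 75°S:
f = 2Ω sin φ = 2 × 7.29×10⁻⁵ × sin 75° = 1.41×10⁻⁴ s⁻¹
Pressure gradient: |∂P/∂n| = 200 Pa / 220000 m = 9.09×10⁻⁴ Pa/m
Geostrophic speed: V_g = |∂P/∂n|/(fρ) = 9.09×10⁻⁴/(1.41×10⁻⁴ × 1.19) = 5.42 m/s
Around a low, centrifugal force acts outward with Coriolis, so pressure-gradient force balances both:
(1/ρ)|∂P/∂n| = fV + V²/R  →  V² + fR·V − fR·V_g = 0
With fR = 1.41×10⁻⁴ × 1458×10³ m = 205 m/s:
V = [−fR + √((fR)² + 4 fR V_g)]/2 = [−205 + √(205² + 4×205×5.42)]/2 = 5.29 m/s
Subgeostrophic (V < V_g = 5.42 m/s), as expected around a low.
Converting: 5.29 m/s × 1.944 = 10.3 knots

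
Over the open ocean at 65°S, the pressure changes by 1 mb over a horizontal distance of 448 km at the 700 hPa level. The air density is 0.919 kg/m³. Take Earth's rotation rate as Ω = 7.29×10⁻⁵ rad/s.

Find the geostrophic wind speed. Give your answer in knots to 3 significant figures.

3.57 knots

Coriolis parameter at 65°S:
f = 2Ω sin φ = 2 × 7.29×10⁻⁵ × sin 65° = 1.32×10⁻⁴ s⁻¹
Pressure gradient: |∂P/∂n| = 100 Pa / 448000 m = 2.23×10⁻⁴ Pa/m
Geostrophic balance (pressure-gradient force = Coriolis force):
V_g = (1/(fρ)) |∂P/∂n| = 2.23×10⁻⁴ / (1.32×10⁻⁴ × 0.919) = 1.84 m/s
Converting: 1.84 m/s × 1.944 = 3.57 knots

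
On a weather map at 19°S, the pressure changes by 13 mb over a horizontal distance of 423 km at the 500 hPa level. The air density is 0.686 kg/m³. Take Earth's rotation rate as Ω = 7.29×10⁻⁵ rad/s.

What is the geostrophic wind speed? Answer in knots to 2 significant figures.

Coriolis parameter at 19°S:
f = 2Ω sin φ = 2 × 7.29×10⁻⁵ × sin 19° = 4.75×10⁻⁵ s⁻¹
Pressure gradient: |∂P/∂n| = 1300 Pa / 423000 m = 3.07×10⁻³ Pa/m
Geostrophic balance (pressure-gradient force = Coriolis force):
V_g = (1/(fρ)) |∂P/∂n| = 3.07×10⁻³ / (4.75×10⁻⁵ × 0.686) = 94.4 m/s
Converting: 94.4 m/s × 1.944 = 180 knots

180 knots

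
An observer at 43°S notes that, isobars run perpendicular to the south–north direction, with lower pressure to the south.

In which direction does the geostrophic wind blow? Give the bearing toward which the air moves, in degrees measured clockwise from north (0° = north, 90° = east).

The pressure-gradient force points toward the south (bearing 180°).
Geostrophic balance: in the Southern Hemisphere the Coriolis force deflects motion to the left, so the geostrophic wind blows 90° to the left of the pressure-gradient force (low pressure on the right).
Rotating 180° by 90° counterclockwise gives 090° — the wind blows toward the east.

090°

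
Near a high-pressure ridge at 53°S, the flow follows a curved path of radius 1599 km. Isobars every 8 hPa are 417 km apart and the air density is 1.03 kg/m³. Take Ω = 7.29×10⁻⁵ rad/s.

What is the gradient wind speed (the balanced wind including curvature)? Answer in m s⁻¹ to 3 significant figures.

Coriolis parameter at 53°S:
f = 2Ω sin φ = 2 × 7.29×10⁻⁵ × sin 53° = 1.16×10⁻⁴ s⁻¹
Pressure gradient: |∂P/∂n| = 800 Pa / 417000 m = 1.92×10⁻³ Pa/m
Geostrophic speed: V_g = |∂P/∂n|/(fρ) = 1.92×10⁻³/(1.16×10⁻⁴ × 1.03) = 16.0 m/s
Around a high, pressure-gradient force acts outward with centrifugal, so Coriolis balances both:
fV = (1/ρ)|∂P/∂n| + V²/R  →  V² − fR·V + fR·V_g = 0
With fR = 1.16×10⁻⁴ × 1599×10³ m = 186 m/s:
V = [fR − √((fR)² − 4 fR V_g)]/2 = [186 − √(186² − 4×186×16)]/2 = 17.7 m/s
Supergeostrophic (V > V_g = 16 m/s), as expected around a high.

17.7 m s⁻¹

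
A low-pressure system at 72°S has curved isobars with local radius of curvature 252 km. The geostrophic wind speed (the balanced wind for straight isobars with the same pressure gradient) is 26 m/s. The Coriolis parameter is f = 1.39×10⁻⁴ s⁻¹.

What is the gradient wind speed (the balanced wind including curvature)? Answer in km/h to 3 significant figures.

62.6 km/h

Around a low, centrifugal force acts outward with Coriolis, so pressure-gradient force balances both:
(1/ρ)|∂P/∂n| = fV + V²/R  →  V² + fR·V − fR·V_g = 0
With fR = 1.39×10⁻⁴ × 252×10³ m = 35.0 m/s:
V = [−fR + √((fR)² + 4 fR V_g)]/2 = [−35.0 + √(35.0² + 4×35.0×26)]/2 = 17.4 m/s
Subgeostrophic (V < V_g = 26 m/s), as expected around a low.
Converting: 17.4 m/s × 3.6 = 62.6 km/h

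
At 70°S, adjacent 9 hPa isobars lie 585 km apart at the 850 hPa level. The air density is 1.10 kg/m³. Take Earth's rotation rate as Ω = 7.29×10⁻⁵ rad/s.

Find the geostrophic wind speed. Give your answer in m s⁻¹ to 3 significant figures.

Coriolis parameter at 70°S:
f = 2Ω sin φ = 2 × 7.29×10⁻⁵ × sin 70° = 1.37×10⁻⁴ s⁻¹
Pressure gradient: |∂P/∂n| = 900 Pa / 585000 m = 1.54×10⁻³ Pa/m
Geostrophic balance (pressure-gradient force = Coriolis force):
V_g = (1/(fρ)) |∂P/∂n| = 1.54×10⁻³ / (1.37×10⁻⁴ × 1.10) = 10.2 m/s

10.2 m s⁻¹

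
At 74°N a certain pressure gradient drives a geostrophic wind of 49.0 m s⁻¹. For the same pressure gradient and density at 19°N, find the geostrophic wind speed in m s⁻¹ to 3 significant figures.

145 m s⁻¹

With the same pressure gradient and density, V_g ∝ 1/f ∝ 1/sin φ.
V₂ = V₁ · sin φ₁ / sin φ₂ = 49.0 × sin 74° / sin 19°
V₂ = 49.0 × 0.9613/0.3256 = 145 m s⁻¹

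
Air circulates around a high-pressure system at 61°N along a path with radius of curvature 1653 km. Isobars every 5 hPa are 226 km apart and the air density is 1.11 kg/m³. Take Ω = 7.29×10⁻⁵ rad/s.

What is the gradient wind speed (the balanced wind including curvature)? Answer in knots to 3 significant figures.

Coriolis parameter at 61°N:
f = 2Ω sin φ = 2 × 7.29×10⁻⁵ × sin 61° = 1.28×10⁻⁴ s⁻¹
Pressure gradient: |∂P/∂n| = 500 Pa / 226000 m = 2.21×10⁻³ Pa/m
Geostrophic speed: V_g = |∂P/∂n|/(fρ) = 2.21×10⁻³/(1.28×10⁻⁴ × 1.11) = 15.6 m/s
Around a high, pressure-gradient force acts outward with centrifugal, so Coriolis balances both:
fV = (1/ρ)|∂P/∂n| + V²/R  →  V² − fR·V + fR·V_g = 0
With fR = 1.28×10⁻⁴ × 1653×10³ m = 211 m/s:
V = [fR − √((fR)² − 4 fR V_g)]/2 = [211 − √(211² − 4×211×15.6)]/2 = 17 m/s
Supergeostrophic (V > V_g = 15.6 m/s), as expected around a high.
Converting: 17 m/s × 1.944 = 33.0 knots

33.0 knots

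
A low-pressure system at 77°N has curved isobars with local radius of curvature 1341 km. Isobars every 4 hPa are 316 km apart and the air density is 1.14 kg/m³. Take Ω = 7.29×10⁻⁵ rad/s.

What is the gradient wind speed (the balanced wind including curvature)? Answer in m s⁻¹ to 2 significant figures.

7.5 m s⁻¹

Coriolis parameter at 77°N:
f = 2Ω sin φ = 2 × 7.29×10⁻⁵ × sin 77° = 1.42×10⁻⁴ s⁻¹
Pressure gradient: |∂P/∂n| = 400 Pa / 316000 m = 1.27×10⁻³ Pa/m
Geostrophic speed: V_g = |∂P/∂n|/(fρ) = 1.27×10⁻³/(1.42×10⁻⁴ × 1.14) = 7.82 m/s
Around a low, centrifugal force acts outward with Coriolis, so pressure-gradient force balances both:
(1/ρ)|∂P/∂n| = fV + V²/R  →  V² + fR·V − fR·V_g = 0
With fR = 1.42×10⁻⁴ × 1341×10³ m = 191 m/s:
V = [−fR + √((fR)² + 4 fR V_g)]/2 = [−191 + √(191² + 4×191×7.82)]/2 = 7.52 m/s
Subgeostrophic (V < V_g = 7.82 m/s), as expected around a low.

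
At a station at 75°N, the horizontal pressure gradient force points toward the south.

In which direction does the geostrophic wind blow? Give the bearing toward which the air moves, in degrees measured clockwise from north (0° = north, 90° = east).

The pressure-gradient force points toward the south (bearing 180°).
Geostrophic balance: in the Northern Hemisphere the Coriolis force deflects motion to the right, so the geostrophic wind blows 90° to the right of the pressure-gradient force (low pressure on the left).
Rotating 180° by 90° clockwise gives 270° — the wind blows toward the west.

270°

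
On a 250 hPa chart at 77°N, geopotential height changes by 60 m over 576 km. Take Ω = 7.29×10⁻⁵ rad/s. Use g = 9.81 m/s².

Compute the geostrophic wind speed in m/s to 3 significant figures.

7.19 m/s

Coriolis parameter at 77°N:
f = 2Ω sin φ = 2 × 7.29×10⁻⁵ × sin 77° = 1.42×10⁻⁴ s⁻¹
Height gradient: |∂Z/∂n| = 60 m / 576000 m = 1.04×10⁻⁴
On a pressure surface, geostrophic balance gives V_g = (g/f)|∂Z/∂n|:
V_g = 9.81 × 1.04×10⁻⁴ / 1.42×10⁻⁴ = 7.19 m/s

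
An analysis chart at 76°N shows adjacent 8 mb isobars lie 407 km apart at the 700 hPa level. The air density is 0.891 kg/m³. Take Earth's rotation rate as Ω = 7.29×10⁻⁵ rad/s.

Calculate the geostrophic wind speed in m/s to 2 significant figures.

Coriolis parameter at 76°N:
f = 2Ω sin φ = 2 × 7.29×10⁻⁵ × sin 76° = 1.41×10⁻⁴ s⁻¹
Pressure gradient: |∂P/∂n| = 800 Pa / 407000 m = 1.97×10⁻³ Pa/m
Geostrophic balance (pressure-gradient force = Coriolis force):
V_g = (1/(fρ)) |∂P/∂n| = 1.97×10⁻³ / (1.41×10⁻⁴ × 0.891) = 15.6 m/s

16 m/s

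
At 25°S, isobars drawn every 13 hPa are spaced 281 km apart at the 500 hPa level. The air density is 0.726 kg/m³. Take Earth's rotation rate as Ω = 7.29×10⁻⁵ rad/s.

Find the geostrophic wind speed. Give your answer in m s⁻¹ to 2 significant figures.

Coriolis parameter at 25°S:
f = 2Ω sin φ = 2 × 7.29×10⁻⁵ × sin 25° = 6.16×10⁻⁵ s⁻¹
Pressure gradient: |∂P/∂n| = 1300 Pa / 281000 m = 4.63×10⁻³ Pa/m
Geostrophic balance (pressure-gradient force = Coriolis force):
V_g = (1/(fρ)) |∂P/∂n| = 4.63×10⁻³ / (6.16×10⁻⁵ × 0.726) = 103 m/s

100 m s⁻¹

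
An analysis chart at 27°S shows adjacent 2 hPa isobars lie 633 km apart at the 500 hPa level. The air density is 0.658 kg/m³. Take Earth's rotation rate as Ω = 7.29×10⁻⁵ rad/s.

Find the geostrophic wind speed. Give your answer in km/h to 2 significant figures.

26 km/h

Coriolis parameter at 27°S:
f = 2Ω sin φ = 2 × 7.29×10⁻⁵ × sin 27° = 6.62×10⁻⁵ s⁻¹
Pressure gradient: |∂P/∂n| = 200 Pa / 633000 m = 3.16×10⁻⁴ Pa/m
Geostrophic balance (pressure-gradient force = Coriolis force):
V_g = (1/(fρ)) |∂P/∂n| = 3.16×10⁻⁴ / (6.62×10⁻⁵ × 0.658) = 7.25 m/s
Converting: 7.25 m/s × 3.6 = 26 km/h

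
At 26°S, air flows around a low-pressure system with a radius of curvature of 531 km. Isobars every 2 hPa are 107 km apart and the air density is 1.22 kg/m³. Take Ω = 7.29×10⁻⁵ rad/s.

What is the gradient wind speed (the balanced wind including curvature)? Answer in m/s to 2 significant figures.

16 m/s

Coriolis parameter at 26°S:
f = 2Ω sin φ = 2 × 7.29×10⁻⁵ × sin 26° = 6.39×10⁻⁵ s⁻¹
Pressure gradient: |∂P/∂n| = 200 Pa / 107000 m = 1.87×10⁻³ Pa/m
Geostrophic speed: V_g = |∂P/∂n|/(fρ) = 1.87×10⁻³/(6.39×10⁻⁵ × 1.22) = 24.0 m/s
Around a low, centrifugal force acts outward with Coriolis, so pressure-gradient force balances both:
(1/ρ)|∂P/∂n| = fV + V²/R  →  V² + fR·V − fR·V_g = 0
With fR = 6.39×10⁻⁵ × 531×10³ m = 33.9 m/s:
V = [−fR + √((fR)² + 4 fR V_g)]/2 = [−33.9 + √(33.9² + 4×33.9×24)]/2 = 16.2 m/s
Subgeostrophic (V < V_g = 24 m/s), as expected around a low.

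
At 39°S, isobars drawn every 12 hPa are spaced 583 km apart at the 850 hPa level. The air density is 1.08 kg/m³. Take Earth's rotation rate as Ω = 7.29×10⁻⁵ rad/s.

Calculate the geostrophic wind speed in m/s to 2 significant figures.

Coriolis parameter at 39°S:
f = 2Ω sin φ = 2 × 7.29×10⁻⁵ × sin 39° = 9.18×10⁻⁵ s⁻¹
Pressure gradient: |∂P/∂n| = 1200 Pa / 583000 m = 2.06×10⁻³ Pa/m
Geostrophic balance (pressure-gradient force = Coriolis force):
V_g = (1/(fρ)) |∂P/∂n| = 2.06×10⁻³ / (9.18×10⁻⁵ × 1.08) = 20.8 m/s

21 m/s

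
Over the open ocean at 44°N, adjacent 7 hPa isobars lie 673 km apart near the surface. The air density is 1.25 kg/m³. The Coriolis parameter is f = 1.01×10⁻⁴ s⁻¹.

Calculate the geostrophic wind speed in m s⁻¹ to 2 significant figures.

8.2 m s⁻¹

Pressure gradient: |∂P/∂n| = 700 Pa / 673000 m = 1.04×10⁻³ Pa/m
Geostrophic balance (pressure-gradient force = Coriolis force):
V_g = (1/(fρ)) |∂P/∂n| = 1.04×10⁻³ / (1.01×10⁻⁴ × 1.25) = 8.24 m/s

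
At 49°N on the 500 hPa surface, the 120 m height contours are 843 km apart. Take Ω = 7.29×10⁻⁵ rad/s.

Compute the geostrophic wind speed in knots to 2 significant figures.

25 knots

Coriolis parameter at 49°N:
f = 2Ω sin φ = 2 × 7.29×10⁻⁵ × sin 49° = 1.10×10⁻⁴ s⁻¹
Height gradient: |∂Z/∂n| = 120 m / 843000 m = 1.42×10⁻⁴
On a pressure surface, geostrophic balance gives V_g = (g/f)|∂Z/∂n|:
V_g = 9.81 × 1.42×10⁻⁴ / 1.10×10⁻⁴ = 12.7 m/s
Converting: 12.7 m/s × 1.944 = 25 knots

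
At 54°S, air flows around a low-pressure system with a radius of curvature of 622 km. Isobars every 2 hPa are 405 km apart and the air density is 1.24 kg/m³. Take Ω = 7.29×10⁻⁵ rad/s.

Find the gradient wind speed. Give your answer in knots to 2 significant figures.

Coriolis parameter at 54°S:
f = 2Ω sin φ = 2 × 7.29×10⁻⁵ × sin 54° = 1.18×10⁻⁴ s⁻¹
Pressure gradient: |∂P/∂n| = 200 Pa / 405000 m = 4.94×10⁻⁴ Pa/m
Geostrophic speed: V_g = |∂P/∂n|/(fρ) = 4.94×10⁻⁴/(1.18×10⁻⁴ × 1.24) = 3.38 m/s
Around a low, centrifugal force acts outward with Coriolis, so pressure-gradient force balances both:
(1/ρ)|∂P/∂n| = fV + V²/R  →  V² + fR·V − fR·V_g = 0
With fR = 1.18×10⁻⁴ × 622×10³ m = 73.4 m/s:
V = [−fR + √((fR)² + 4 fR V_g)]/2 = [−73.4 + √(73.4² + 4×73.4×3.38)]/2 = 3.23 m/s
Subgeostrophic (V < V_g = 3.38 m/s), as expected around a low.
Converting: 3.23 m/s × 1.944 = 6.3 knots

6.3 knots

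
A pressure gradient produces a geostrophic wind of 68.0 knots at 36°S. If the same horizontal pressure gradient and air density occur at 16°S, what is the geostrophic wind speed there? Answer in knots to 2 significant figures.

150 knots

With the same pressure gradient and density, V_g ∝ 1/f ∝ 1/sin φ.
V₂ = V₁ · sin φ₁ / sin φ₂ = 68.0 × sin 36° / sin 16°
V₂ = 68.0 × 0.5878/0.2756 = 150 knots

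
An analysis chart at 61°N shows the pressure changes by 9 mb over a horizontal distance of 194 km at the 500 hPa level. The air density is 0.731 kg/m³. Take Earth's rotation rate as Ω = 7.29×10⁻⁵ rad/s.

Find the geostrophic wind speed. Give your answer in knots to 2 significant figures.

97 knots

Coriolis parameter at 61°N:
f = 2Ω sin φ = 2 × 7.29×10⁻⁵ × sin 61° = 1.28×10⁻⁴ s⁻¹
Pressure gradient: |∂P/∂n| = 900 Pa / 194000 m = 4.64×10⁻³ Pa/m
Geostrophic balance (pressure-gradient force = Coriolis force):
V_g = (1/(fρ)) |∂P/∂n| = 4.64×10⁻³ / (1.28×10⁻⁴ × 0.731) = 49.8 m/s
Converting: 49.8 m/s × 1.944 = 97 knots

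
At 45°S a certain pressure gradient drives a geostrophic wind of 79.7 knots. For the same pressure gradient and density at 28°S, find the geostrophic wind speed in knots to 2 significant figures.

120 knots

With the same pressure gradient and density, V_g ∝ 1/f ∝ 1/sin φ.
V₂ = V₁ · sin φ₁ / sin φ₂ = 79.7 × sin 45° / sin 28°
V₂ = 79.7 × 0.7071/0.4695 = 120 knots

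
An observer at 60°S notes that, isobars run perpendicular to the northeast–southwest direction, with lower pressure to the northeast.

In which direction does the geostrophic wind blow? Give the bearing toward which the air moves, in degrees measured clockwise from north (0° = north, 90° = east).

315°

The pressure-gradient force points toward the northeast (bearing 045°).
Geostrophic balance: in the Southern Hemisphere the Coriolis force deflects motion to the left, so the geostrophic wind blows 90° to the left of the pressure-gradient force (low pressure on the right).
Rotating 045° by 90° counterclockwise gives 315° — the wind blows toward the northwest.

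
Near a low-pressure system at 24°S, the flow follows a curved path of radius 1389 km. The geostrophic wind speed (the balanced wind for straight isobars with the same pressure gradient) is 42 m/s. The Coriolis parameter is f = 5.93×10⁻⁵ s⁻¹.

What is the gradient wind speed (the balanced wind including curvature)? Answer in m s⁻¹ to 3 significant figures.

30.6 m s⁻¹

Around a low, centrifugal force acts outward with Coriolis, so pressure-gradient force balances both:
(1/ρ)|∂P/∂n| = fV + V²/R  →  V² + fR·V − fR·V_g = 0
With fR = 5.93×10⁻⁵ × 1389×10³ m = 82.4 m/s:
V = [−fR + √((fR)² + 4 fR V_g)]/2 = [−82.4 + √(82.4² + 4×82.4×42)]/2 = 30.6 m/s
Subgeostrophic (V < V_g = 42 m/s), as expected around a low.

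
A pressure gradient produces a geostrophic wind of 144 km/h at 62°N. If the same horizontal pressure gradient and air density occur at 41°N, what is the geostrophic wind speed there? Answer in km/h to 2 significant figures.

190 km/h

With the same pressure gradient and density, V_g ∝ 1/f ∝ 1/sin φ.
V₂ = V₁ · sin φ₁ / sin φ₂ = 144 × sin 62° / sin 41°
V₂ = 144 × 0.8829/0.6561 = 190 km/h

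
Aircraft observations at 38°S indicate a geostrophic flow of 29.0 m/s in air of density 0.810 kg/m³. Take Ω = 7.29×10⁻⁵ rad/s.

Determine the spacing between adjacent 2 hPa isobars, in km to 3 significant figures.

Coriolis parameter at 38°S:
f = 2Ω sin φ = 2 × 7.29×10⁻⁵ × sin 38° = 8.98×10⁻⁵ s⁻¹
Geostrophic balance rearranged: |∂P/∂n| = f ρ V_g
|∂P/∂n| = 8.98×10⁻⁵ × 0.810 × 29.0 = 2.11×10⁻³ Pa/m
Isobar spacing: Δn = ΔP/|∂P/∂n| = 200 Pa / 2.11×10⁻³ Pa/m = 94852 m ≈ 94.9 km

94.9 km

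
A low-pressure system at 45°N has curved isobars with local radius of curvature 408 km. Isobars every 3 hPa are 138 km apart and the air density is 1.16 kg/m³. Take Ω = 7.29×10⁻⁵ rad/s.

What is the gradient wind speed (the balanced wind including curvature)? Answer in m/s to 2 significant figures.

Coriolis parameter at 45°N:
f = 2Ω sin φ = 2 × 7.29×10⁻⁵ × sin 45° = 1.03×10⁻⁴ s⁻¹
Pressure gradient: |∂P/∂n| = 300 Pa / 138000 m = 2.17×10⁻³ Pa/m
Geostrophic speed: V_g = |∂P/∂n|/(fρ) = 2.17×10⁻³/(1.03×10⁻⁴ × 1.16) = 18.2 m/s
Around a low, centrifugal force acts outward with Coriolis, so pressure-gradient force balances both:
(1/ρ)|∂P/∂n| = fV + V²/R  →  V² + fR·V − fR·V_g = 0
With fR = 1.03×10⁻⁴ × 408×10³ m = 42.1 m/s:
V = [−fR + √((fR)² + 4 fR V_g)]/2 = [−42.1 + √(42.1² + 4×42.1×18.2)]/2 = 13.7 m/s
Subgeostrophic (V < V_g = 18.2 m/s), as expected around a low.

14 m/s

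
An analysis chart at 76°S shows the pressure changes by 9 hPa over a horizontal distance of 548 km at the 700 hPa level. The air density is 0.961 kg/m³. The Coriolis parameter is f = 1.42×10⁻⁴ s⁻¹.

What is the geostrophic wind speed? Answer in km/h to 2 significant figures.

43 km/h

Pressure gradient: |∂P/∂n| = 900 Pa / 548000 m = 1.64×10⁻³ Pa/m
Geostrophic balance (pressure-gradient force = Coriolis force):
V_g = (1/(fρ)) |∂P/∂n| = 1.64×10⁻³ / (1.42×10⁻⁴ × 0.961) = 12.0 m/s
Converting: 12.0 m/s × 3.6 = 43 km/h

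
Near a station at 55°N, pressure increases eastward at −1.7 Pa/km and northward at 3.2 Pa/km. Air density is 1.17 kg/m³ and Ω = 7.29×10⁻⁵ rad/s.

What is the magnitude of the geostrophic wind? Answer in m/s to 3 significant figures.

Coriolis parameter at 55°N:
f = 2Ω sin φ = 2 × 7.29×10⁻⁵ × sin 55° = 1.19×10⁻⁴ s⁻¹
Component geostrophic relations (x east, y north):
u_g = −(1/(fρ)) ∂P/∂y,  v_g = (1/(fρ)) ∂P/∂x
u_g = −(3.2×10⁻³)/(1.19×10⁻⁴ × 1.17) = −22.9 m/s;  v_g = (−1.7×10⁻³)/(1.19×10⁻⁴ × 1.17) = −12.2 m/s
|V_g| = √(u_g² + v_g²) = 25.9 m/s

25.9 m/s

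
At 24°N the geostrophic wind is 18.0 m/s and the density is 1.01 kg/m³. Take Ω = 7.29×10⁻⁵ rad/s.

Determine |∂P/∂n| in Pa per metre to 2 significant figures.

1.1×10⁻³ Pa/m

Coriolis parameter at 24°N:
f = 2Ω sin φ = 2 × 7.29×10⁻⁵ × sin 24° = 5.93×10⁻⁵ s⁻¹
Geostrophic balance rearranged: |∂P/∂n| = f ρ V_g
|∂P/∂n| = 5.93×10⁻⁵ × 1.01 × 18.0 = 1.08×10⁻³ Pa/m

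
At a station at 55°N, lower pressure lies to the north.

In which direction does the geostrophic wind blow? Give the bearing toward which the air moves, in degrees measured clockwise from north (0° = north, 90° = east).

090°

The pressure-gradient force points toward the north (bearing 000°).
Geostrophic balance: in the Northern Hemisphere the Coriolis force deflects motion to the right, so the geostrophic wind blows 90° to the right of the pressure-gradient force (low pressure on the left).
Rotating 000° by 90° clockwise gives 090° — the wind blows toward the east.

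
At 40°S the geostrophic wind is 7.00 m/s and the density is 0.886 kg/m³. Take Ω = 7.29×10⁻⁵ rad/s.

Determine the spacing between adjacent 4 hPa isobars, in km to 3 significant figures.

688 km

Coriolis parameter at 40°S:
f = 2Ω sin φ = 2 × 7.29×10⁻⁵ × sin 40° = 9.37×10⁻⁵ s⁻¹
Geostrophic balance rearranged: |∂P/∂n| = f ρ V_g
|∂P/∂n| = 9.37×10⁻⁵ × 0.886 × 7.00 = 5.81×10⁻⁴ Pa/m
Isobar spacing: Δn = ΔP/|∂P/∂n| = 400 Pa / 5.81×10⁻⁴ Pa/m = 688182 m ≈ 688 km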